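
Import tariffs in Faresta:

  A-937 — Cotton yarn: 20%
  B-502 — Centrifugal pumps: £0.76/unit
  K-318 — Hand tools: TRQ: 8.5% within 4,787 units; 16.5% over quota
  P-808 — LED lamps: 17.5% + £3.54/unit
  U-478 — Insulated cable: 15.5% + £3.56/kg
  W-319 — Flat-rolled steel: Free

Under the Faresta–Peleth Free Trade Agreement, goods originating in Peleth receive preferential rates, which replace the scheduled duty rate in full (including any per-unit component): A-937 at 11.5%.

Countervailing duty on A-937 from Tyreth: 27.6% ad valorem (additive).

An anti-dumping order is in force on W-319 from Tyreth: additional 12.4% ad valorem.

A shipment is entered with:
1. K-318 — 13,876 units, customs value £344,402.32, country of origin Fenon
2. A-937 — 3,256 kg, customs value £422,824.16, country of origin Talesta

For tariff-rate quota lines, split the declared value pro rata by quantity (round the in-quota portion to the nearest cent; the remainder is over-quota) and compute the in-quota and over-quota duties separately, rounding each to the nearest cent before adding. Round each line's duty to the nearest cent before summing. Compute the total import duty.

£131,886.14

Line 1 (K-318, Fenon, 13,876 units, £344,402.32):
Code K-318 is under a tariff-rate quota (threshold 4,787 units). In-quota: 4,787 units at 8.5%; over-quota: 9,089 units at 16.5%.
Pro-rata value split: in-quota = £344,402.32 × 4,787/13,876 = £118,813.34; over-quota = £344,402.32 − £118,813.34 = £225,588.98.
In-quota duty = £118,813.34 × 8.5% = £10,099.13. Over-quota duty = £225,588.98 × 16.5% = £37,222.18.
Line duty = £10,099.13 + £37,222.18 = £47,321.31.
Line 2 (A-937, Talesta, 3,256 kg, £422,824.16):
Base rate for A-937 is 20%.
A-937 has an FTA preferential rate, but origin Talesta is not Peleth; base rate stands.
The additional-duty order on A-937 targets Tyreth, not Talesta; it does not apply.
Duty = £422,824.16 × 20% = £84,564.83.
Total = £47,321.31 + £84,564.83 = £131,886.14.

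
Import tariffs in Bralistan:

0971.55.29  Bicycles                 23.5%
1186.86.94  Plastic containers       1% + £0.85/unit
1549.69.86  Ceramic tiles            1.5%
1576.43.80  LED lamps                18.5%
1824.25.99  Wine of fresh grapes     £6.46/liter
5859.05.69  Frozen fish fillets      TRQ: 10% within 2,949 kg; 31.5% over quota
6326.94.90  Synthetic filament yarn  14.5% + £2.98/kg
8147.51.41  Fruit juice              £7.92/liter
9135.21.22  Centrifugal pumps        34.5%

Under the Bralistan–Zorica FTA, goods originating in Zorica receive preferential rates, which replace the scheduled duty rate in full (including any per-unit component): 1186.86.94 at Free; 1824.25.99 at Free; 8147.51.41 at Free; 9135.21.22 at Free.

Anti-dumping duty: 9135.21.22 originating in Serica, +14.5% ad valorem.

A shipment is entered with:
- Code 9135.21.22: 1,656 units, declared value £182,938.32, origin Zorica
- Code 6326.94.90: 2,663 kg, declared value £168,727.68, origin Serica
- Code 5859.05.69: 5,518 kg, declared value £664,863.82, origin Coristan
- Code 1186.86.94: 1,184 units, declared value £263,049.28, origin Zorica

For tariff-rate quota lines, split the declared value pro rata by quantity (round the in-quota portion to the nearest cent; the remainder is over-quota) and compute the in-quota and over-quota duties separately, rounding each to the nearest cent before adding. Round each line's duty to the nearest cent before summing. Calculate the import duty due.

£165,438.48

Line 1 (9135.21.22, Zorica, 1,656 units, £182,938.32):
Base rate for 9135.21.22 is 34.5%.
Origin Zorica qualifies under the Bralistan–Zorica agreement and 9135.21.22 is covered: preferential rate Free applies instead.
The additional-duty order on 9135.21.22 targets Serica, not Zorica; it does not apply.
Duty = £182,938.32 × 0% = £0.00.
Line 2 (6326.94.90, Serica, 2,663 kg, £168,727.68):
Base rate for 6326.94.90 is 14.5% + £2.98/kg.
Duty = £168,727.68 × 14.5% + 2,663 × £2.98 = £32,401.25.
Line 3 (5859.05.69, Coristan, 5,518 kg, £664,863.82):
Code 5859.05.69 is under a tariff-rate quota (threshold 2,949 kg). In-quota: 2,949 kg at 10%; over-quota: 2,569 kg at 31.5%.
Pro-rata value split: in-quota = £664,863.82 × 2,949/5,518 = £355,325.01; over-quota = £664,863.82 − £355,325.01 = £309,538.81.
In-quota duty = £355,325.01 × 10% = £35,532.50. Over-quota duty = £309,538.81 × 31.5% = £97,504.73.
Line duty = £35,532.50 + £97,504.73 = £133,037.23.
Line 4 (1186.86.94, Zorica, 1,184 units, £263,049.28):
Base rate for 1186.86.94 is 1% + £0.85/unit.
Origin Zorica qualifies under the Bralistan–Zorica agreement and 1186.86.94 is covered: preferential rate Free applies instead.
Duty = £263,049.28 × 0% = £0.00.
Total = £0.00 + £32,401.25 + £133,037.23 + £0.00 = £165,438.48.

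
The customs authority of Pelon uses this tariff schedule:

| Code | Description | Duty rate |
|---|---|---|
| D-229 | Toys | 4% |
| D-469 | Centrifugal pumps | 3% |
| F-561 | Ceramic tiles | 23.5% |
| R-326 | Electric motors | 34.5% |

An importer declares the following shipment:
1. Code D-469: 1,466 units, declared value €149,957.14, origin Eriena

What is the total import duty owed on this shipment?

€4,498.71

Line 1 (D-469, Eriena, 1,466 units, €149,957.14):
Base rate for D-469 is 3%.
Duty = €149,957.14 × 3% = €4,498.71.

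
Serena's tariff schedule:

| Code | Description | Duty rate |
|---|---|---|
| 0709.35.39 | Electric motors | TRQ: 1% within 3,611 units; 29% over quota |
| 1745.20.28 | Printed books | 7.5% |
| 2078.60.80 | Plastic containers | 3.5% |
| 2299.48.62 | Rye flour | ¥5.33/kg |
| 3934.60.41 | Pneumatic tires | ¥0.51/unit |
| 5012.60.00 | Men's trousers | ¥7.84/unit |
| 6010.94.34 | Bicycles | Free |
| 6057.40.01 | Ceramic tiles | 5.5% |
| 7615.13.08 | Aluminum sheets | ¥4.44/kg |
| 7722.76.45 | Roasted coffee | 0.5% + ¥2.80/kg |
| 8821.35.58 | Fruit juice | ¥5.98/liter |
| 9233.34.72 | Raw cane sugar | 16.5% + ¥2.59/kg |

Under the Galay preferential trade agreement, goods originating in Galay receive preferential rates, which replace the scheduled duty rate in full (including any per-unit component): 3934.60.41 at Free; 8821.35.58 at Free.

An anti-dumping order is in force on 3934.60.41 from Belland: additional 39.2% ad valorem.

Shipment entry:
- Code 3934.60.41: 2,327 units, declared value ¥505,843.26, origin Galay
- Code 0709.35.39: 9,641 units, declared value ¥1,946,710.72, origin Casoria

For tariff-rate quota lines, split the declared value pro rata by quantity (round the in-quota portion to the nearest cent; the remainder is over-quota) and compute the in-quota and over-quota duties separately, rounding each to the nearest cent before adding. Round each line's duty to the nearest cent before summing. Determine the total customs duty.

¥360,388.83

Line 1 (3934.60.41, Galay, 2,327 units, ¥505,843.26):
Base rate for 3934.60.41 is ¥0.51/unit.
Origin Galay qualifies under the Serena–Galay agreement and 3934.60.41 is covered: preferential rate Free applies instead.
The additional-duty order on 3934.60.41 targets Belland, not Galay; it does not apply.
Duty = ¥505,843.26 × 0% = ¥0.00.
Line 2 (0709.35.39, Casoria, 9,641 units, ¥1,946,710.72):
Code 0709.35.39 is under a tariff-rate quota (threshold 3,611 units). In-quota: 3,611 units at 1%; over-quota: 6,030 units at 29%.
Pro-rata value split: in-quota = ¥1,946,710.72 × 3,611/9,641 = ¥729,133.12; over-quota = ¥1,946,710.72 − ¥729,133.12 = ¥1,217,577.60.
In-quota duty = ¥729,133.12 × 1% = ¥7,291.33. Over-quota duty = ¥1,217,577.60 × 29% = ¥353,097.50.
Line duty = ¥7,291.33 + ¥353,097.50 = ¥360,388.83.
Total = ¥0.00 + ¥360,388.83 = ¥360,388.83.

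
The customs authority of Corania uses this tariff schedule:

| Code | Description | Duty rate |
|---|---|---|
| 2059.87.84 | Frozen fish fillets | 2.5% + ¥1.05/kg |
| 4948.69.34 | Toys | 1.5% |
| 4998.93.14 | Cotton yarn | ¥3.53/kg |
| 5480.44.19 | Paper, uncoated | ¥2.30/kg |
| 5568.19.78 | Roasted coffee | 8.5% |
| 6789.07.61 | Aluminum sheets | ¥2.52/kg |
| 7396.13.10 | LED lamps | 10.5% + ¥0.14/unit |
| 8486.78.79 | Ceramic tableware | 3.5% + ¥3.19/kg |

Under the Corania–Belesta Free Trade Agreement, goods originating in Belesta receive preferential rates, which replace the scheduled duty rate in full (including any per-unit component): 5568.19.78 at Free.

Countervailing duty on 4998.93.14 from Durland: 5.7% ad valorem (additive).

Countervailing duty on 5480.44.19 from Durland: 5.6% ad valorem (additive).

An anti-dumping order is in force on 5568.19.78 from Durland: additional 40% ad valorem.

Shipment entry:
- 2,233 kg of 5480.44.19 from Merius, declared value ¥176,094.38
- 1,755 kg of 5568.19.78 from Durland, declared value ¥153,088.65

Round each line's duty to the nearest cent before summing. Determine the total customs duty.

¥79,383.90

Line 1 (5480.44.19, Merius, 2,233 kg, ¥176,094.38):
Base rate for 5480.44.19 is ¥2.30/kg.
The additional-duty order on 5480.44.19 targets Durland, not Merius; it does not apply.
Duty = 2,233 × ¥2.30 = ¥5,135.90.
Line 2 (5568.19.78, Durland, 1,755 kg, ¥153,088.65):
Base rate for 5568.19.78 is 8.5%.
5568.19.78 has an FTA preferential rate, but origin Durland is not Belesta; base rate stands.
Additional duty on 5568.19.78 from Durland: +40%. Applied ad valorem rate: 8.5% + 40% = 48.5%.
Duty = ¥153,088.65 × 48.5% = ¥74,248.00.
Total = ¥5,135.90 + ¥74,248.00 = ¥79,383.90.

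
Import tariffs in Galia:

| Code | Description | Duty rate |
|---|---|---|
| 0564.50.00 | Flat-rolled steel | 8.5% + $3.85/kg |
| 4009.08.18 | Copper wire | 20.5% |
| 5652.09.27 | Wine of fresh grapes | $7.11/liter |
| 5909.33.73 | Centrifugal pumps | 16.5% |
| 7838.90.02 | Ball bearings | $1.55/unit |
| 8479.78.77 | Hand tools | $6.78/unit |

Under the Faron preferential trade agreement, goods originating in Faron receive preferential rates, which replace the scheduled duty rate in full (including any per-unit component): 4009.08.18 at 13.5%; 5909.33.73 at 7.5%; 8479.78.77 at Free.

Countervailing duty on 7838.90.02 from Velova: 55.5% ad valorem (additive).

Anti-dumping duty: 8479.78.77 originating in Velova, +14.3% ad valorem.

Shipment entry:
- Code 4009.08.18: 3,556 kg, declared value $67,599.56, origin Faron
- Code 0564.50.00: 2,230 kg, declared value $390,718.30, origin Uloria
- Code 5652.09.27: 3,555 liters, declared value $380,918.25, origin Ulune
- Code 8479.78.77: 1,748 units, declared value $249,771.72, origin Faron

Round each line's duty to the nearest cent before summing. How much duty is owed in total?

Line 1 (4009.08.18, Faron, 3,556 kg, $67,599.56):
Base rate for 4009.08.18 is 20.5%.
Origin Faron qualifies under the Galia–Faron agreement and 4009.08.18 is covered: preferential rate 13.5% applies instead.
Duty = $67,599.56 × 13.5% = $9,125.94.
Line 2 (0564.50.00, Uloria, 2,230 kg, $390,718.30):
Base rate for 0564.50.00 is 8.5% + $3.85/kg.
Duty = $390,718.30 × 8.5% + 2,230 × $3.85 = $41,796.56.
Line 3 (5652.09.27, Ulune, 3,555 liters, $380,918.25):
Base rate for 5652.09.27 is $7.11/liter.
Duty = 3,555 × $7.11 = $25,276.05.
Line 4 (8479.78.77, Faron, 1,748 units, $249,771.72):
Base rate for 8479.78.77 is $6.78/unit.
Origin Faron qualifies under the Galia–Faron agreement and 8479.78.77 is covered: preferential rate Free applies instead.
The additional-duty order on 8479.78.77 targets Velova, not Faron; it does not apply.
Duty = $249,771.72 × 0% = $0.00.
Total = $9,125.94 + $41,796.56 + $25,276.05 + $0.00 = $76,198.55.

$76,198.55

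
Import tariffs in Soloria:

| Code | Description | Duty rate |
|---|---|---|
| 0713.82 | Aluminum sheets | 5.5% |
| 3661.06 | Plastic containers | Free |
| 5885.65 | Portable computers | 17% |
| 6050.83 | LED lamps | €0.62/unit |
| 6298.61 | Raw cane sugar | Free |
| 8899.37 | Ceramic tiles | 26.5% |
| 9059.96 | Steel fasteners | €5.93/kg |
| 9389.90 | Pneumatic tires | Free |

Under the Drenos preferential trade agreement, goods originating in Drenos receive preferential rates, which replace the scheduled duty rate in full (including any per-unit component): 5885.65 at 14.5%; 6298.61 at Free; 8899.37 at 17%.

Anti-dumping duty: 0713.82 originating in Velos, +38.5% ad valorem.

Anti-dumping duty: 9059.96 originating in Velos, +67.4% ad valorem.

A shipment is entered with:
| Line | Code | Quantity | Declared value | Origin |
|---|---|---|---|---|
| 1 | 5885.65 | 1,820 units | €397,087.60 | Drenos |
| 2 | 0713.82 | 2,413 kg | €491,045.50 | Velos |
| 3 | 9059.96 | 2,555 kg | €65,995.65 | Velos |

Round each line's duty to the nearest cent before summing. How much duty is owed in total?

€333,269.94

Line 1 (5885.65, Drenos, 1,820 units, €397,087.60):
Base rate for 5885.65 is 17%.
Origin Drenos qualifies under the Soloria–Drenos agreement and 5885.65 is covered: preferential rate 14.5% applies instead.
Duty = €397,087.60 × 14.5% = €57,577.70.
Line 2 (0713.82, Velos, 2,413 kg, €491,045.50):
Base rate for 0713.82 is 5.5%.
Additional duty on 0713.82 from Velos: +38.5%. Applied ad valorem rate: 5.5% + 38.5% = 44%.
Duty = €491,045.50 × 44% = €216,060.02.
Line 3 (9059.96, Velos, 2,555 kg, €65,995.65):
Base rate for 9059.96 is €5.93/kg.
Additional duty on 9059.96 from Velos: +67.4% ad valorem. Applied ad valorem rate = 67.4%.
Duty = €65,995.65 × 67.4% + 2,555 × €5.93 = €59,632.22.
Total = €57,577.70 + €216,060.02 + €59,632.22 = €333,269.94.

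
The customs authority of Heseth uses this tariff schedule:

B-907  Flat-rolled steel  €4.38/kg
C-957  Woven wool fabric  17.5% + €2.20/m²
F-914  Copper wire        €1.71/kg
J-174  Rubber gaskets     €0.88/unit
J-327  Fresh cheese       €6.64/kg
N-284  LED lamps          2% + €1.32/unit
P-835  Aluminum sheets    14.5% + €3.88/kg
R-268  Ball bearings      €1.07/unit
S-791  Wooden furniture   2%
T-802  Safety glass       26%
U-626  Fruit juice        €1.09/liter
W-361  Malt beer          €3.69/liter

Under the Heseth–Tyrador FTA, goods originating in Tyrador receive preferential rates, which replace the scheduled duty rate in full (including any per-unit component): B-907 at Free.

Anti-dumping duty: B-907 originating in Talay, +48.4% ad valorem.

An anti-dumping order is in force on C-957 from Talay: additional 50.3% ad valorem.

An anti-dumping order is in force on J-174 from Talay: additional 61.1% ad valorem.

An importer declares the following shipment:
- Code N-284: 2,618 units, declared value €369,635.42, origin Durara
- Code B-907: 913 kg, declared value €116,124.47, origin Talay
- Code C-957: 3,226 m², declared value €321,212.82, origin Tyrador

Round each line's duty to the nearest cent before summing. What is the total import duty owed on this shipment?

€134,361.09

Line 1 (N-284, Durara, 2,618 units, €369,635.42):
Base rate for N-284 is 2% + €1.32/unit.
Duty = €369,635.42 × 2% + 2,618 × €1.32 = €10,848.47.
Line 2 (B-907, Talay, 913 kg, €116,124.47):
Base rate for B-907 is €4.38/kg.
B-907 has an FTA preferential rate, but origin Talay is not Tyrador; base rate stands.
Additional duty on B-907 from Talay: +48.4% ad valorem. Applied ad valorem rate = 48.4%.
Duty = €116,124.47 × 48.4% + 913 × €4.38 = €60,203.18.
Line 3 (C-957, Tyrador, 3,226 m², €321,212.82):
Base rate for C-957 is 17.5% + €2.20/m².
Origin Tyrador is the FTA partner but C-957 is not on the preference list; base rate stands.
The additional-duty order on C-957 targets Talay, not Tyrador; it does not apply.
Duty = €321,212.82 × 17.5% + 3,226 × €2.20 = €63,309.44.
Total = €10,848.47 + €60,203.18 + €63,309.44 = €134,361.09.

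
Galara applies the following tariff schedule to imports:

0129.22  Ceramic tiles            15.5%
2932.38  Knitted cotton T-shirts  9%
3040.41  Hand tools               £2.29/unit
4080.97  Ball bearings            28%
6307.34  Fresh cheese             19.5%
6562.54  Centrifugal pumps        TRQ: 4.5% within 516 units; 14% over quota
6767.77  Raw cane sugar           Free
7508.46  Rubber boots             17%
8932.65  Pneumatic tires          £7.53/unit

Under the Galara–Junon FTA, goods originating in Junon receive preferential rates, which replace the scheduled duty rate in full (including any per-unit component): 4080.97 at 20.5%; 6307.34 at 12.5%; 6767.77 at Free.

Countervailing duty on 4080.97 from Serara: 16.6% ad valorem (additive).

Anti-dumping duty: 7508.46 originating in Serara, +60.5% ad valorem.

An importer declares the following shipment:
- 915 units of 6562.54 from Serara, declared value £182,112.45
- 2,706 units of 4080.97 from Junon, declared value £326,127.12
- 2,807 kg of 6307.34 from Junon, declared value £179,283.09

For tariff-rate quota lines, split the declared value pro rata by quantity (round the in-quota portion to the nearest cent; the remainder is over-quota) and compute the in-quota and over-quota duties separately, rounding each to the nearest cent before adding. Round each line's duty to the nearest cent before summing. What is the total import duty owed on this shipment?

Line 1 (6562.54, Serara, 915 units, £182,112.45):
Code 6562.54 is under a tariff-rate quota (threshold 516 units). In-quota: 516 units at 4.5%; over-quota: 399 units at 14%.
Pro-rata value split: in-quota = £182,112.45 × 516/915 = £102,699.48; over-quota = £182,112.45 − £102,699.48 = £79,412.97.
In-quota duty = £102,699.48 × 4.5% = £4,621.48. Over-quota duty = £79,412.97 × 14% = £11,117.82.
Line duty = £4,621.48 + £11,117.82 = £15,739.30.
Line 2 (4080.97, Junon, 2,706 units, £326,127.12):
Base rate for 4080.97 is 28%.
Origin Junon qualifies under the Galara–Junon agreement and 4080.97 is covered: preferential rate 20.5% applies instead.
The additional-duty order on 4080.97 targets Serara, not Junon; it does not apply.
Duty = £326,127.12 × 20.5% = £66,856.06.
Line 3 (6307.34, Junon, 2,807 kg, £179,283.09):
Base rate for 6307.34 is 19.5%.
Origin Junon qualifies under the Galara–Junon agreement and 6307.34 is covered: preferential rate 12.5% applies instead.
Duty = £179,283.09 × 12.5% = £22,410.39.
Total = £15,739.30 + £66,856.06 + £22,410.39 = £105,005.75.

£105,005.75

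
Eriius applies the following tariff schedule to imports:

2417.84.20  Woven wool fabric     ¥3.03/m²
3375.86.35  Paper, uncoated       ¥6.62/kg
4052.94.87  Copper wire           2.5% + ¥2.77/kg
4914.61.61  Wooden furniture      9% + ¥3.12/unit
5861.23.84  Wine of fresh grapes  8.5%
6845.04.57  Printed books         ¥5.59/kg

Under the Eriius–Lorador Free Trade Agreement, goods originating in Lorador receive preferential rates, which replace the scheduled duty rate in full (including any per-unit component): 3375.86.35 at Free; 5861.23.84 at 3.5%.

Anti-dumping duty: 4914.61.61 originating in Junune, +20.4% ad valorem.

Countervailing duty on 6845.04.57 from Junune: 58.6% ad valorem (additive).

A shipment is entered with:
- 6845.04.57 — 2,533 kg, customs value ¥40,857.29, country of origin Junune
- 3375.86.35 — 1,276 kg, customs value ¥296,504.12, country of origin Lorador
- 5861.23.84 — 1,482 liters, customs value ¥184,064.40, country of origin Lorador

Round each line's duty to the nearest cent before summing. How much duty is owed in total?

¥44,544.09

Line 1 (6845.04.57, Junune, 2,533 kg, ¥40,857.29):
Base rate for 6845.04.57 is ¥5.59/kg.
Additional duty on 6845.04.57 from Junune: +58.6% ad valorem. Applied ad valorem rate = 58.6%.
Duty = ¥40,857.29 × 58.6% + 2,533 × ¥5.59 = ¥38,101.84.
Line 2 (3375.86.35, Lorador, 1,276 kg, ¥296,504.12):
Base rate for 3375.86.35 is ¥6.62/kg.
Origin Lorador qualifies under the Eriius–Lorador agreement and 3375.86.35 is covered: preferential rate Free applies instead.
Duty = ¥296,504.12 × 0% = ¥0.00.
Line 3 (5861.23.84, Lorador, 1,482 liters, ¥184,064.40):
Base rate for 5861.23.84 is 8.5%.
Origin Lorador qualifies under the Eriius–Lorador agreement and 5861.23.84 is covered: preferential rate 3.5% applies instead.
Duty = ¥184,064.40 × 3.5% = ¥6,442.25.
Total = ¥38,101.84 + ¥0.00 + ¥6,442.25 = ¥44,544.09.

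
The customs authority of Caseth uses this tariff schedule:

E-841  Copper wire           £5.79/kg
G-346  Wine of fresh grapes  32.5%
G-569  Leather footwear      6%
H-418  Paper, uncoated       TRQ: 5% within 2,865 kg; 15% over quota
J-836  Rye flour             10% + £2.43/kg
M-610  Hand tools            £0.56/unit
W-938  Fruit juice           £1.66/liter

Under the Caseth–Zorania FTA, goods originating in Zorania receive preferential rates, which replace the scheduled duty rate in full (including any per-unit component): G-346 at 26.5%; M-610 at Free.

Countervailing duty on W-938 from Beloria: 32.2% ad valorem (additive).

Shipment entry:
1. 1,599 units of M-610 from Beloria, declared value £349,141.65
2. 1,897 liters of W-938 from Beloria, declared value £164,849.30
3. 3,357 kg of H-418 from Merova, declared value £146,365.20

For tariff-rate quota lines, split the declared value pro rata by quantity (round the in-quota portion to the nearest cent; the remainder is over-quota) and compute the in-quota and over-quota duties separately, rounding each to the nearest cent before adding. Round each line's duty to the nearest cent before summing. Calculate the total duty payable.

Line 1 (M-610, Beloria, 1,599 units, £349,141.65):
Base rate for M-610 is £0.56/unit.
M-610 has an FTA preferential rate, but origin Beloria is not Zorania; base rate stands.
Duty = 1,599 × £0.56 = £895.44.
Line 2 (W-938, Beloria, 1,897 liters, £164,849.30):
Base rate for W-938 is £1.66/liter.
Additional duty on W-938 from Beloria: +32.2% ad valorem. Applied ad valorem rate = 32.2%.
Duty = £164,849.30 × 32.2% + 1,897 × £1.66 = £56,230.49.
Line 3 (H-418, Merova, 3,357 kg, £146,365.20):
Code H-418 is under a tariff-rate quota (threshold 2,865 kg). In-quota: 2,865 kg at 5%; over-quota: 492 kg at 15%.
Pro-rata value split: in-quota = £146,365.20 × 2,865/3,357 = £124,914.00; over-quota = £146,365.20 − £124,914.00 = £21,451.20.
In-quota duty = £124,914.00 × 5% = £6,245.70. Over-quota duty = £21,451.20 × 15% = £3,217.68.
Line duty = £6,245.70 + £3,217.68 = £9,463.38.
Total = £895.44 + £56,230.49 + £9,463.38 = £66,589.31.

£66,589.31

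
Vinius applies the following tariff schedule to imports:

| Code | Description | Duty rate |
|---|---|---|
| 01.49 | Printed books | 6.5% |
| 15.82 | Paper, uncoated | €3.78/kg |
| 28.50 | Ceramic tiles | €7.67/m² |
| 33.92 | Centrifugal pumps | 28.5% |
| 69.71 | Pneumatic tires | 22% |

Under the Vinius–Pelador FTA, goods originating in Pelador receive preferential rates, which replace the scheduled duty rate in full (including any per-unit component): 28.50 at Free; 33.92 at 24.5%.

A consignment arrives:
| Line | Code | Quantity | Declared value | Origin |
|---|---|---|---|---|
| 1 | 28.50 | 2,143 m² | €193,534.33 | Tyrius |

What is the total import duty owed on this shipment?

Line 1 (28.50, Tyrius, 2,143 m², €193,534.33):
Base rate for 28.50 is €7.67/m².
28.50 has an FTA preferential rate, but origin Tyrius is not Pelador; base rate stands.
Duty = 2,143 × €7.67 = €16,436.81.

€16,436.81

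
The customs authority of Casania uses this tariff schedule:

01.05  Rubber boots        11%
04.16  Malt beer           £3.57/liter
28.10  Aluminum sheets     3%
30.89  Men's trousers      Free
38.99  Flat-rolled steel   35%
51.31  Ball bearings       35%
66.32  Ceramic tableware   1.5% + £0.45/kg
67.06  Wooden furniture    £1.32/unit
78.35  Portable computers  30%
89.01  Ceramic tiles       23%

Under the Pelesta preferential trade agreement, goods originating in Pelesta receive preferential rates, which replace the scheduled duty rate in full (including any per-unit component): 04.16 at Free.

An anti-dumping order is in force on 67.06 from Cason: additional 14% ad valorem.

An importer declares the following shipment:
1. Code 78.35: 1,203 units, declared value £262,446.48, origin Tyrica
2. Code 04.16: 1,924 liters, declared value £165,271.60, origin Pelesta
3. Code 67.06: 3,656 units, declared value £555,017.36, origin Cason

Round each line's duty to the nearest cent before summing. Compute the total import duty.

£161,262.29

Line 1 (78.35, Tyrica, 1,203 units, £262,446.48):
Base rate for 78.35 is 30%.
Duty = £262,446.48 × 30% = £78,733.94.
Line 2 (04.16, Pelesta, 1,924 liters, £165,271.60):
Base rate for 04.16 is £3.57/liter.
Origin Pelesta qualifies under the Casania–Pelesta agreement and 04.16 is covered: preferential rate Free applies instead.
Duty = £165,271.60 × 0% = £0.00.
Line 3 (67.06, Cason, 3,656 units, £555,017.36):
Base rate for 67.06 is £1.32/unit.
Additional duty on 67.06 from Cason: +14% ad valorem. Applied ad valorem rate = 14%.
Duty = £555,017.36 × 14% + 3,656 × £1.32 = £82,528.35.
Total = £78,733.94 + £0.00 + £82,528.35 = £161,262.29.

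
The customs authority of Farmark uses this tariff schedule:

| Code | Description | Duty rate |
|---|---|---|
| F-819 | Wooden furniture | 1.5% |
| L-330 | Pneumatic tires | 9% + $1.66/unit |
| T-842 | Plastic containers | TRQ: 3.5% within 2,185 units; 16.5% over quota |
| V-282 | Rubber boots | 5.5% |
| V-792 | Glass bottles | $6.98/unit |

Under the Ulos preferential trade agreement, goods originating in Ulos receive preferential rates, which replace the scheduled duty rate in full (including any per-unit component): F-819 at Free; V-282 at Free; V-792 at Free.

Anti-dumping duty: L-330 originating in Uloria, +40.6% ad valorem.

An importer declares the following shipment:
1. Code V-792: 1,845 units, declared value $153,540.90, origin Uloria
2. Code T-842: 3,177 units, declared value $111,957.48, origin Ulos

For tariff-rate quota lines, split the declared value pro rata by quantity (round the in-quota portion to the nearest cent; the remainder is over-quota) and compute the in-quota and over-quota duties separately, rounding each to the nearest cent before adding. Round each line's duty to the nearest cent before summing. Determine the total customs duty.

Line 1 (V-792, Uloria, 1,845 units, $153,540.90):
Base rate for V-792 is $6.98/unit.
V-792 has an FTA preferential rate, but origin Uloria is not Ulos; base rate stands.
Duty = 1,845 × $6.98 = $12,878.10.
Line 2 (T-842, Ulos, 3,177 units, $111,957.48):
Code T-842 is under a tariff-rate quota (threshold 2,185 units). In-quota: 2,185 units at 3.5%; over-quota: 992 units at 16.5%.
Pro-rata value split: in-quota = $111,957.48 × 2,185/3,177 = $76,999.40; over-quota = $111,957.48 − $76,999.40 = $34,958.08.
In-quota duty = $76,999.40 × 3.5% = $2,694.98. Over-quota duty = $34,958.08 × 16.5% = $5,768.08.
Line duty = $2,694.98 + $5,768.08 = $8,463.06.
Total = $12,878.10 + $8,463.06 = $21,341.16.

$21,341.16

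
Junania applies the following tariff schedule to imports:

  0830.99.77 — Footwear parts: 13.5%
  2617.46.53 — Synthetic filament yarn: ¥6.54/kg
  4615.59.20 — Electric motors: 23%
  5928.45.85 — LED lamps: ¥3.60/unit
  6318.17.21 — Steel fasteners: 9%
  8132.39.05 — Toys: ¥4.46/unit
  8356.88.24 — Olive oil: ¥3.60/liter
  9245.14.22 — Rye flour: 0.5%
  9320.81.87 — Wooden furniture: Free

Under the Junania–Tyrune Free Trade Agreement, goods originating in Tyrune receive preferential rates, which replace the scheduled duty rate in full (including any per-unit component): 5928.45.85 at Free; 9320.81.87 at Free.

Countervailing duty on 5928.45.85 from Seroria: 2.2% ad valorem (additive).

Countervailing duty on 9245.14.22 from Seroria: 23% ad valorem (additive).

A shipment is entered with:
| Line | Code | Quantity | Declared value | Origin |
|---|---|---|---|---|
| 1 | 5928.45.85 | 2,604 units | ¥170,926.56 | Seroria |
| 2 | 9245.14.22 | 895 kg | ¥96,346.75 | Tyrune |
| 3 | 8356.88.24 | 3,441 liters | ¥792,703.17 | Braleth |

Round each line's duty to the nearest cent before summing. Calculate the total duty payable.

¥26,004.11

Line 1 (5928.45.85, Seroria, 2,604 units, ¥170,926.56):
Base rate for 5928.45.85 is ¥3.60/unit.
5928.45.85 has an FTA preferential rate, but origin Seroria is not Tyrune; base rate stands.
Additional duty on 5928.45.85 from Seroria: +2.2% ad valorem. Applied ad valorem rate = 2.2%.
Duty = ¥170,926.56 × 2.2% + 2,604 × ¥3.60 = ¥13,134.78.
Line 2 (9245.14.22, Tyrune, 895 kg, ¥96,346.75):
Base rate for 9245.14.22 is 0.5%.
Origin Tyrune is the FTA partner but 9245.14.22 is not on the preference list; base rate stands.
The additional-duty order on 9245.14.22 targets Seroria, not Tyrune; it does not apply.
Duty = ¥96,346.75 × 0.5% = ¥481.73.
Line 3 (8356.88.24, Braleth, 3,441 liters, ¥792,703.17):
Base rate for 8356.88.24 is ¥3.60/liter.
Duty = 3,441 × ¥3.60 = ¥12,387.60.
Total = ¥13,134.78 + ¥481.73 + ¥12,387.60 = ¥26,004.11.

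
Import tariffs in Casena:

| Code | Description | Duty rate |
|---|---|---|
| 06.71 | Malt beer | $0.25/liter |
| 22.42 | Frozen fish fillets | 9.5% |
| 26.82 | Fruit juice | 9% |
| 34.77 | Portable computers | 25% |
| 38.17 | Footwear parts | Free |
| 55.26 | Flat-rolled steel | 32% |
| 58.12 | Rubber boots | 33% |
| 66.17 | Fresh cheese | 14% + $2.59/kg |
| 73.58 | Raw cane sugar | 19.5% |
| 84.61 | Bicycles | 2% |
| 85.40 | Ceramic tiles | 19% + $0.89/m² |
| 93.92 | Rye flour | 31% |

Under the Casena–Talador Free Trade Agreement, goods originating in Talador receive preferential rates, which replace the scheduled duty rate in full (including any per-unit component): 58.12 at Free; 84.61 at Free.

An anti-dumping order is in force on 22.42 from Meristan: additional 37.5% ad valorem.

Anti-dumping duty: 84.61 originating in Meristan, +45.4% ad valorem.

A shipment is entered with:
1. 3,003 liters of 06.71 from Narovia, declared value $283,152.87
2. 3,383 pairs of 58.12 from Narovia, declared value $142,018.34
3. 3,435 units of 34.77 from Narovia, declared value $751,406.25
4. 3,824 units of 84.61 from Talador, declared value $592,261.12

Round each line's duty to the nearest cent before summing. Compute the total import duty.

$235,468.36

Line 1 (06.71, Narovia, 3,003 liters, $283,152.87):
Base rate for 06.71 is $0.25/liter.
Duty = 3,003 × $0.25 = $750.75.
Line 2 (58.12, Narovia, 3,383 pairs, $142,018.34):
Base rate for 58.12 is 33%.
58.12 has an FTA preferential rate, but origin Narovia is not Talador; base rate stands.
Duty = $142,018.34 × 33% = $46,866.05.
Line 3 (34.77, Narovia, 3,435 units, $751,406.25):
Base rate for 34.77 is 25%.
Duty = $751,406.25 × 25% = $187,851.56.
Line 4 (84.61, Talador, 3,824 units, $592,261.12):
Base rate for 84.61 is 2%.
Origin Talador qualifies under the Casena–Talador agreement and 84.61 is covered: preferential rate Free applies instead.
The additional-duty order on 84.61 targets Meristan, not Talador; it does not apply.
Duty = $592,261.12 × 0% = $0.00.
Total = $750.75 + $46,866.05 + $187,851.56 + $0.00 = $235,468.36.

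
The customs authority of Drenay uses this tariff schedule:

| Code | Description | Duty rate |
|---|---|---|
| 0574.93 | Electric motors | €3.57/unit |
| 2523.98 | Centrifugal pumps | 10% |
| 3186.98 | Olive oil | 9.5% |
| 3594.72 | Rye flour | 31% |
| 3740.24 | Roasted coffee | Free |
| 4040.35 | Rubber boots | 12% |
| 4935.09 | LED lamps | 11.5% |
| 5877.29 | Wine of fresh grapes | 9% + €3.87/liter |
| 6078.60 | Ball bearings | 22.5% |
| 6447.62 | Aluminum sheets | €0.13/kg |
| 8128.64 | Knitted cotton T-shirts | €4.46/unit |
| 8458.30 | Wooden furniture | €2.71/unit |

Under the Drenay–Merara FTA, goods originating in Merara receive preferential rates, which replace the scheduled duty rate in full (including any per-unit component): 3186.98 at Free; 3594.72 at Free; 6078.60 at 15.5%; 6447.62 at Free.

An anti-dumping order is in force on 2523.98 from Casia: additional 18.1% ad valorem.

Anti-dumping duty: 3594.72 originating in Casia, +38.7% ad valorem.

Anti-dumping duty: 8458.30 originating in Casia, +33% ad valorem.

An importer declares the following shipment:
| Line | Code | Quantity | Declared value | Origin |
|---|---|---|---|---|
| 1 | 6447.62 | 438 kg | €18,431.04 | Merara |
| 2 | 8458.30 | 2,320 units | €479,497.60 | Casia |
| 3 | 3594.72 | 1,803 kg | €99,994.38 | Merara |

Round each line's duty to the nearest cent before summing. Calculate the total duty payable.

€164,521.41

Line 1 (6447.62, Merara, 438 kg, €18,431.04):
Base rate for 6447.62 is €0.13/kg.
Origin Merara qualifies under the Drenay–Merara agreement and 6447.62 is covered: preferential rate Free applies instead.
Duty = €18,431.04 × 0% = €0.00.
Line 2 (8458.30, Casia, 2,320 units, €479,497.60):
Base rate for 8458.30 is €2.71/unit.
Additional duty on 8458.30 from Casia: +33% ad valorem. Applied ad valorem rate = 33%.
Duty = €479,497.60 × 33% + 2,320 × €2.71 = €164,521.41.
Line 3 (3594.72, Merara, 1,803 kg, €99,994.38):
Base rate for 3594.72 is 31%.
Origin Merara qualifies under the Drenay–Merara agreement and 3594.72 is covered: preferential rate Free applies instead.
The additional-duty order on 3594.72 targets Casia, not Merara; it does not apply.
Duty = €99,994.38 × 0% = €0.00.
Total = €0.00 + €164,521.41 + €0.00 = €164,521.41.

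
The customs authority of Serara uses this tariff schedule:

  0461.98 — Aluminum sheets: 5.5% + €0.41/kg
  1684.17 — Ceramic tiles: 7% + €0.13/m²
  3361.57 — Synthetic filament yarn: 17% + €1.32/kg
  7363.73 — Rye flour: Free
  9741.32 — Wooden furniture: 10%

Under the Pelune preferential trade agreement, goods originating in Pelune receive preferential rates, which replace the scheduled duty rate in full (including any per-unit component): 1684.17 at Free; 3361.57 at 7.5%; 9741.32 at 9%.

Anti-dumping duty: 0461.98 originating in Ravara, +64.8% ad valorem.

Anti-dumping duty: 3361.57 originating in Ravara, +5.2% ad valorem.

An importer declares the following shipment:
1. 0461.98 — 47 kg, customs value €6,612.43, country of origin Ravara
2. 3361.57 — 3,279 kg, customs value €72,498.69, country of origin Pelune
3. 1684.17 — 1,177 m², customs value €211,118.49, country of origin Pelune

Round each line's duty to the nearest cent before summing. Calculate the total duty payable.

€10,105.21

Line 1 (0461.98, Ravara, 47 kg, €6,612.43):
Base rate for 0461.98 is 5.5% + €0.41/kg.
Additional duty on 0461.98 from Ravara: +64.8%. Applied ad valorem rate: 5.5% + 64.8% = 70.3%.
Duty = €6,612.43 × 70.3% + 47 × €0.41 = €4,667.81.
Line 2 (3361.57, Pelune, 3,279 kg, €72,498.69):
Base rate for 3361.57 is 17% + €1.32/kg.
Origin Pelune qualifies under the Serara–Pelune agreement and 3361.57 is covered: preferential rate 7.5% applies instead.
The additional-duty order on 3361.57 targets Ravara, not Pelune; it does not apply.
Duty = €72,498.69 × 7.5% = €5,437.40.
Line 3 (1684.17, Pelune, 1,177 m², €211,118.49):
Base rate for 1684.17 is 7% + €0.13/m².
Origin Pelune qualifies under the Serara–Pelune agreement and 1684.17 is covered: preferential rate Free applies instead.
Duty = €211,118.49 × 0% = €0.00.
Total = €4,667.81 + €5,437.40 + €0.00 = €10,105.21.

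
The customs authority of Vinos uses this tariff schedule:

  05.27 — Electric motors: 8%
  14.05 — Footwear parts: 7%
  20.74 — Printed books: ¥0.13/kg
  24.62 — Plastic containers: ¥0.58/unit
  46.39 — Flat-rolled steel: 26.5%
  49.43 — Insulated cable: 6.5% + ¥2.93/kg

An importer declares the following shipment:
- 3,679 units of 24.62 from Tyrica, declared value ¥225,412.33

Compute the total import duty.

Line 1 (24.62, Tyrica, 3,679 units, ¥225,412.33):
Base rate for 24.62 is ¥0.58/unit.
Duty = 3,679 × ¥0.58 = ¥2,133.82.

¥2,133.82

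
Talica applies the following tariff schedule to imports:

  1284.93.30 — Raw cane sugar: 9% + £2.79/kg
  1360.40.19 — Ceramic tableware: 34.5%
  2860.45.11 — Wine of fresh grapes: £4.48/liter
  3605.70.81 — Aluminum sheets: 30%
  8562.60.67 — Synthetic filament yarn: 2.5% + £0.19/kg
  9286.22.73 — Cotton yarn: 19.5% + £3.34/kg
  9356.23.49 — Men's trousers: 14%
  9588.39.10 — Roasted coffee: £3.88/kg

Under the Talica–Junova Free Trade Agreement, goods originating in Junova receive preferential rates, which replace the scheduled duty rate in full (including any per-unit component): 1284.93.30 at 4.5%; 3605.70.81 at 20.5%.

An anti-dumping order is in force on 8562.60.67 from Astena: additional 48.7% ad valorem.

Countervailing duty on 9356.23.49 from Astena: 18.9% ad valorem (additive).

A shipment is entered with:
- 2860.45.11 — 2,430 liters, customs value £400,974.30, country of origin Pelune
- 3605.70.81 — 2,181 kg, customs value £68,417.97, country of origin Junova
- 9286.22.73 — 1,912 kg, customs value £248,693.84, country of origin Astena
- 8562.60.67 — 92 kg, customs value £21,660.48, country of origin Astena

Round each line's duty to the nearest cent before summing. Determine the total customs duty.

Line 1 (2860.45.11, Pelune, 2,430 liters, £400,974.30):
Base rate for 2860.45.11 is £4.48/liter.
Duty = 2,430 × £4.48 = £10,886.40.
Line 2 (3605.70.81, Junova, 2,181 kg, £68,417.97):
Base rate for 3605.70.81 is 30%.
Origin Junova qualifies under the Talica–Junova agreement and 3605.70.81 is covered: preferential rate 20.5% applies instead.
Duty = £68,417.97 × 20.5% = £14,025.68.
Line 3 (9286.22.73, Astena, 1,912 kg, £248,693.84):
Base rate for 9286.22.73 is 19.5% + £3.34/kg.
Duty = £248,693.84 × 19.5% + 1,912 × £3.34 = £54,881.38.
Line 4 (8562.60.67, Astena, 92 kg, £21,660.48):
Base rate for 8562.60.67 is 2.5% + £0.19/kg.
Additional duty on 8562.60.67 from Astena: +48.7%. Applied ad valorem rate: 2.5% + 48.7% = 51.2%.
Duty = £21,660.48 × 51.2% + 92 × £0.19 = £11,107.65.
Total = £10,886.40 + £14,025.68 + £54,881.38 + £11,107.65 = £90,901.11.

£90,901.11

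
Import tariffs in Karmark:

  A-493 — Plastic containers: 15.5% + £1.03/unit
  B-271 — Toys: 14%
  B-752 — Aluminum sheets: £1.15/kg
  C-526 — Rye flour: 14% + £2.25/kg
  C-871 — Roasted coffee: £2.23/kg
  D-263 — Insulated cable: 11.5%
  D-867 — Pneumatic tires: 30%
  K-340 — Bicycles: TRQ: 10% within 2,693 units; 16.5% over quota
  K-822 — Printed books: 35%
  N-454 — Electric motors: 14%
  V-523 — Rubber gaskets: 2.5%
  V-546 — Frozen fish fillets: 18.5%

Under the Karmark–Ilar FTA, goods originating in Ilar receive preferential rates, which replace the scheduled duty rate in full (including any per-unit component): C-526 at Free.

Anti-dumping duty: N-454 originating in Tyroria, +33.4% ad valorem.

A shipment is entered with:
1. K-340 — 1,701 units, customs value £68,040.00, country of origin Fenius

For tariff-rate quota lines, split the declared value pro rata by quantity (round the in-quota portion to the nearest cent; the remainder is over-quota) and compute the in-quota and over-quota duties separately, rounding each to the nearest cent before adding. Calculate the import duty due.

Line 1 (K-340, Fenius, 1,701 units, £68,040.00):
Code K-340 is under a tariff-rate quota (threshold 2,693 units). Quantity 1,701 units is within the quota, so the in-quota rate 10% applies to the full value.
Duty = £68,040.00 × 10% = £6,804.00.

£6,804.00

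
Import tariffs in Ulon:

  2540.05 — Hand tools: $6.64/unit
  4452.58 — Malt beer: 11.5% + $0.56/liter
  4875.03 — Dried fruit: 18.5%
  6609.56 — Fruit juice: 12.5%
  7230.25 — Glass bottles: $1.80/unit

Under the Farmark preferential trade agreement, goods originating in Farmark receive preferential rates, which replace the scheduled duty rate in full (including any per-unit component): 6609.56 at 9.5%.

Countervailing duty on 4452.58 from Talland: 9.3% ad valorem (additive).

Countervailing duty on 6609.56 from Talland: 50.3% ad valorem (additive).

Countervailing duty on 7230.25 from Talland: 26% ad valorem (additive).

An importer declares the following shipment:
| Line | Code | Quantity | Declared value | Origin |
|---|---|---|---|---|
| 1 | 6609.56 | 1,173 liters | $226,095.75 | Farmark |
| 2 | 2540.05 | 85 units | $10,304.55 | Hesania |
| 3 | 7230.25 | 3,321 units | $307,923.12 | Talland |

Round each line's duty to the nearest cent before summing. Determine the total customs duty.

Line 1 (6609.56, Farmark, 1,173 liters, $226,095.75):
Base rate for 6609.56 is 12.5%.
Origin Farmark qualifies under the Ulon–Farmark agreement and 6609.56 is covered: preferential rate 9.5% applies instead.
The additional-duty order on 6609.56 targets Talland, not Farmark; it does not apply.
Duty = $226,095.75 × 9.5% = $21,479.10.
Line 2 (2540.05, Hesania, 85 units, $10,304.55):
Base rate for 2540.05 is $6.64/unit.
Duty = 85 × $6.64 = $564.40.
Line 3 (7230.25, Talland, 3,321 units, $307,923.12):
Base rate for 7230.25 is $1.80/unit.
Additional duty on 7230.25 from Talland: +26% ad valorem. Applied ad valorem rate = 26%.
Duty = $307,923.12 × 26% + 3,321 × $1.80 = $86,037.81.
Total = $21,479.10 + $564.40 + $86,037.81 = $108,081.31.

$108,081.31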